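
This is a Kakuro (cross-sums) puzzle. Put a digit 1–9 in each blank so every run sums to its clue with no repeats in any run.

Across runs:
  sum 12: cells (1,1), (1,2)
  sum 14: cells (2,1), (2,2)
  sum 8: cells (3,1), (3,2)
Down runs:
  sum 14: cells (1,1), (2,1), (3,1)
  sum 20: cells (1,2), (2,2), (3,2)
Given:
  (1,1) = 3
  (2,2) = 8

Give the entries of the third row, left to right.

(1,2) = 12 − 3 = 9 completes the 12 across.
(2,1) = 14 − 8 = 6 completes the 14 across.
(3,1) = 14 − 9 = 5 completes the 14 down.
(3,2) = 8 − 5 = 3 completes the 8 across.

5, 3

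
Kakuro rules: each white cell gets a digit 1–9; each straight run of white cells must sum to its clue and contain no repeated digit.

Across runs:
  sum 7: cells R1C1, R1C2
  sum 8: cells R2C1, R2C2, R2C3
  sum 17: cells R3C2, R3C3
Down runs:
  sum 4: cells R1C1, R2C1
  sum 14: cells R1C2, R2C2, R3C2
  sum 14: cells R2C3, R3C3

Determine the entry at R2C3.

5

17 in 2 cells must be {8,9}; 4 in 2 cells must be {1,3}.
The 8 across and the 14 down share only 5, so R2C3 = 5.
R3C3 = 14 − 5 = 9 completes the 14 down.
R2C1 = 1: the only remaining digit allowed by both the 8 across and the 4 down.
R2C2 = 8 − 6 = 2 completes the 8 across.
R3C2 = 17 − 9 = 8 completes the 17 across.
R1C1 = 4 − 1 = 3 completes the 4 down.
R1C2 = 7 − 3 = 4 completes the 7 across.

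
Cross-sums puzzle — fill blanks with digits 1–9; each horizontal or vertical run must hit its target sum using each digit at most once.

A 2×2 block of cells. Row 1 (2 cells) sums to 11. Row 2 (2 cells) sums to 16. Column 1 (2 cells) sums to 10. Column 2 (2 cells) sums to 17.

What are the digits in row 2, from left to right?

16 in 2 cells must be {7,9}; 17 in 2 cells must be {8,9}.
The 16 across and the 17 down share only 9, so (2,2) = 9.
(1,2) = 17 − 9 = 8 completes the 17 down.
(2,1) = 16 − 9 = 7 completes the 16 across.
(1,1) = 11 − 8 = 3 completes the 11 across.

7, 9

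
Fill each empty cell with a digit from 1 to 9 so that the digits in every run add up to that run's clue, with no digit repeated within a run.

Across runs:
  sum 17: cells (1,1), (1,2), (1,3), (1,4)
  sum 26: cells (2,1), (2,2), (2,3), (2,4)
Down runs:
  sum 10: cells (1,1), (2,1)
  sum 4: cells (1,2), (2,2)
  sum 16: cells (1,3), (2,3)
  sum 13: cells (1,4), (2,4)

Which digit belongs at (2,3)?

4 in 2 cells must be {1,3}; 16 in 2 cells must be {7,9}.
Only 3 fits (2,2) under both its across sum 26 and down sum 4.
Given what's placed, (2,3) must be 9 to fit the 26 across and 16 down.

9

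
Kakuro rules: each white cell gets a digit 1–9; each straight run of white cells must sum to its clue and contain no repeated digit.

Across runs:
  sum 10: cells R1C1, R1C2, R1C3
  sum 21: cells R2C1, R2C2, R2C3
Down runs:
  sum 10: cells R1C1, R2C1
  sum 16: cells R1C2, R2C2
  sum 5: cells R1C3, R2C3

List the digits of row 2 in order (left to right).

8 9 4

16 in 2 cells must be {7,9}.
The 10 across and the 16 down share only 7, so R1C2 = 7.
R2C2 = 16 − 7 = 9 completes the 16 down.
Given what's placed, R2C3 must be 4 to fit the 21 across and 5 down.
R1C3 = 5 − 4 = 1 completes the 5 down.
R2C1 = 21 − 13 = 8 completes the 21 across.
R1C1 = 10 − 8 = 2 completes the 10 across.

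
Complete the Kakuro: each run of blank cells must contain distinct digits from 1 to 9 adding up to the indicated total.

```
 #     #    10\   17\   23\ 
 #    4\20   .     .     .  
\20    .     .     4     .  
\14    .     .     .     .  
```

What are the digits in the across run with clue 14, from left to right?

1, 2, 5, 6

4 in 2 cells must be {1,3}; 23 in 3 cells must be {6,8,9}.
No cell is forced outright now. R3C4 can only be 6 or 8 (the digits allowed by both its 14 across and its 23 down). If R3C4 = 8: then R3C3 would have to be in {1,2,3} for the 14 across but in {5,6,7,8} for the 17 down — contradiction. So R3C4 = 6.
Given what's placed, R3C3 must be 5 to fit the 14 across and 17 down.
R1C3 = 17 − 9 = 8 completes the 17 down.
R1C4 = 9: the only remaining digit allowed by both the 20 across and the 23 down.
R2C4 = 23 − 15 = 8 completes the 23 down.
Given what's placed, R3C1 must be 1 to fit the 14 across and 4 down.
R3C2 = 14 − 12 = 2 completes the 14 across.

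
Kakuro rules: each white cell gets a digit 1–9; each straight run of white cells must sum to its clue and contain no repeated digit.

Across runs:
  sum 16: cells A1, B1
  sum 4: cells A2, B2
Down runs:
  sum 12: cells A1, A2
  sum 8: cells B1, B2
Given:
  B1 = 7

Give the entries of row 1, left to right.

9, 7

16 in 2 cells must be {7,9}; 4 in 2 cells must be {1,3}.
A1 = 16 − 7 = 9 completes the 16 across.
A2 = 12 − 9 = 3 completes the 12 down.
B2 = 4 − 3 = 1 completes the 4 across.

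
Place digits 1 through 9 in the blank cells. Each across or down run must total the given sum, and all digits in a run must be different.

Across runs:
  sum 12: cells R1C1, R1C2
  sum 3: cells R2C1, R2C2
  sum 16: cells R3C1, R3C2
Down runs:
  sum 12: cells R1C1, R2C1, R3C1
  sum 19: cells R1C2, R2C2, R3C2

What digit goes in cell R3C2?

9

3 in 2 cells must be {1,2}; 16 in 2 cells must be {7,9}.
The 3 across and the 19 down share only 2, so R2C2 = 2.
Given what's placed, R3C2 must be 9 to fit the 16 across and 19 down.
R1C2 = 19 − 11 = 8 completes the 19 down.
R2C1 = 3 − 2 = 1 completes the 3 across.
R3C1 = 16 − 9 = 7 completes the 16 across.
R1C1 = 12 − 8 = 4 completes the 12 across.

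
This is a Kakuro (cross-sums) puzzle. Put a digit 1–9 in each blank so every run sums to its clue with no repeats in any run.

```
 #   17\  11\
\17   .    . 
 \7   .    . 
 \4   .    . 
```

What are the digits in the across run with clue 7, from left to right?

5, 2

17 in 2 cells must be {8,9}; 4 in 2 cells must be {1,3}.
The 17 across and the 11 down share only 8, so R1C2 = 8.
Given what's placed, R3C2 must be 1 to fit the 4 across and 11 down.
R1C1 = 17 − 8 = 9 completes the 17 across.
R2C2 = 11 − 9 = 2 completes the 11 down.
R3C1 = 4 − 1 = 3 completes the 4 across.
R2C1 = 7 − 2 = 5 completes the 7 across.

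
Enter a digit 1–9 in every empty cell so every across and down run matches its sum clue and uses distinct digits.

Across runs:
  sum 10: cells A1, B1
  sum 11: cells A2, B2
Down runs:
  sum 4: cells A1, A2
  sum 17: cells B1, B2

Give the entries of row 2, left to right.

3 8

4 in 2 cells must be {1,3}; 17 in 2 cells must be {8,9}.
The 11 across and the 4 down share only 3, so A2 = 3.
B2 = 11 − 3 = 8 completes the 11 across.
A1 = 4 − 3 = 1 completes the 4 down.
B1 = 10 − 1 = 9 completes the 10 across.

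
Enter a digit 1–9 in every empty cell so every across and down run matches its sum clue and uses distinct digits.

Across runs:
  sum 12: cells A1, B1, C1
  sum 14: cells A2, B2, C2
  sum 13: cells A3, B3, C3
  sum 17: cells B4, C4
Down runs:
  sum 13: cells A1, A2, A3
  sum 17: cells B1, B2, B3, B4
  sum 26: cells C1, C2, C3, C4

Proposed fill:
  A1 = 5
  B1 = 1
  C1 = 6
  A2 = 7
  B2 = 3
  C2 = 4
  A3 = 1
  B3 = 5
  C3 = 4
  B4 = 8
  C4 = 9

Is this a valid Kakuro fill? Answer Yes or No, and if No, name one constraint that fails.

No — the across run A3–C3 sums to 10, not 13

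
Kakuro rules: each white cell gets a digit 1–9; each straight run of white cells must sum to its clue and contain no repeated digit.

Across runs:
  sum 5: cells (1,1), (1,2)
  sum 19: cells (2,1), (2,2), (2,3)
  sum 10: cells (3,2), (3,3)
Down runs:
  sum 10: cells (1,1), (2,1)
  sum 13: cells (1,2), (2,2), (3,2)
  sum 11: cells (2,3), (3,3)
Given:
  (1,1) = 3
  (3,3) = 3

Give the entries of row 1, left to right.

(1,2) = 5 − 3 = 2 completes the 5 across.
(2,1) = 10 − 3 = 7 completes the 10 down.
(2,3) = 11 − 3 = 8 completes the 11 down.
(3,2) = 10 − 3 = 7 completes the 10 across.
(2,2) = 19 − 15 = 4 completes the 19 across.

3, 2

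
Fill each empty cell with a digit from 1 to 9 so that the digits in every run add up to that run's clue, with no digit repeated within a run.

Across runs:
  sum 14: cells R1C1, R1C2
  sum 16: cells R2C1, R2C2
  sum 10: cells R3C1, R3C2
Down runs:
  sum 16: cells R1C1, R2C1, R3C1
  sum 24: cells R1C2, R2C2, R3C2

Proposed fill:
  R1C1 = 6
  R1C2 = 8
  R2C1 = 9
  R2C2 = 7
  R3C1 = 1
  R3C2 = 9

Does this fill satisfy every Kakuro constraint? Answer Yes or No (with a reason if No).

Yes

Across: 6+8=14; 9+7=16; 1+9=10. Down: 6+9+1=16; 8+7+9=24. No digit repeats within any run.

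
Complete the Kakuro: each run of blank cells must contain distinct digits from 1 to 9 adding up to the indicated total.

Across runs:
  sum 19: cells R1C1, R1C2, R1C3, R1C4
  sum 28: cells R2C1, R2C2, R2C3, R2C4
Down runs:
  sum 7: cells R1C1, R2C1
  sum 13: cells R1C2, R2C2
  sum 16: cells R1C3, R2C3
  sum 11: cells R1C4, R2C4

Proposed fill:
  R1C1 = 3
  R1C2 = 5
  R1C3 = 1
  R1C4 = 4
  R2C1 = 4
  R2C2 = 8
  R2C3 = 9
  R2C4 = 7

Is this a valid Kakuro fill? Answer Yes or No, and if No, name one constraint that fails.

No — the across run R1C1–R1C4 sums to 13, not 19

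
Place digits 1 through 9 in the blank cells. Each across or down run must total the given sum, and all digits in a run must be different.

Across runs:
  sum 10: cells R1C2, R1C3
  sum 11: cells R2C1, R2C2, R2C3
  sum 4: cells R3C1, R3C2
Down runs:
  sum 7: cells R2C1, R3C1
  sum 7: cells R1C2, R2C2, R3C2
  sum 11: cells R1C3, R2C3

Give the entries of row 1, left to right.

4 6

4 in 2 cells must be {1,3}; 7 in 3 cells must be {1,2,4}.
The 4 across and the 7 down share only 1, so R3C2 = 1.
R3C1 = 4 − 1 = 3 completes the 4 across.
R2C1 = 7 − 3 = 4 completes the 7 down.
R2C2 = 2: the only remaining digit allowed by both the 11 across and the 7 down.
R2C3 = 11 − 6 = 5 completes the 11 across.
R1C2 = 7 − 3 = 4 completes the 7 down.
R1C3 = 10 − 4 = 6 completes the 10 across.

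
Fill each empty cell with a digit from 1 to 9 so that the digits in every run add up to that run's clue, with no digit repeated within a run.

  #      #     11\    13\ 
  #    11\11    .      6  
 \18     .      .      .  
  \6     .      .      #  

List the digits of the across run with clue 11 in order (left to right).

5 6

R1C2 = 11 − 6 = 5 completes the 11 across.
R2C3 = 13 − 6 = 7 completes the 13 down.
R2C2 = 2: the only remaining digit allowed by both the 18 across and the 11 down.
R3C2 = 11 − 7 = 4 completes the 11 down.
R2C1 = 18 − 9 = 9 completes the 18 across.
R3C1 = 6 − 4 = 2 completes the 6 across.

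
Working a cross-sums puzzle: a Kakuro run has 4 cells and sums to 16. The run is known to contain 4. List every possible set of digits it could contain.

4 distinct digits from 1–9 sum between 10 and 30.
Keeping only sets containing 4.

{1,2,4,9}; {1,3,4,8}; {1,4,5,6}; {2,3,4,7}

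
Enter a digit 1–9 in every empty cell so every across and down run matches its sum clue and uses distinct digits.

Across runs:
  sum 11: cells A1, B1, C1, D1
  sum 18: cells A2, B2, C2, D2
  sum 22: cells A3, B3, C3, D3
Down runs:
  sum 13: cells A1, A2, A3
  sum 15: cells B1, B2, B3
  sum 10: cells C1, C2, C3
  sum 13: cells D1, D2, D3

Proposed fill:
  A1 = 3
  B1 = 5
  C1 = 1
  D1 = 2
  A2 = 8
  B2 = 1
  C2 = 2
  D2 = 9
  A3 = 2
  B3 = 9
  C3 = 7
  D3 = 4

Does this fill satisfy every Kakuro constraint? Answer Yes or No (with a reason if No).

No — the across run A2–D2 sums to 20, not 18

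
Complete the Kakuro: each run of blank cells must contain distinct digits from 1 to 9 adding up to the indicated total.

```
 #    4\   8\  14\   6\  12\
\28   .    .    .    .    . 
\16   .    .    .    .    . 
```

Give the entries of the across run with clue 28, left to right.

16 in 5 cells must be {1,2,3,4,6}; 4 in 2 cells must be {1,3}.
Only 6 fits R2C3 under both its across sum 16 and down sum 14.
R1C3 = 14 − 6 = 8 completes the 14 down.
Nothing is forced directly, so branch on R2C5, whose candidates are 3 or 4. If R2C5 = 4: then R1C5 would have to be in {1,2,3,4,5,6,7,9} for the 28 across but in {8} for the 12 down — contradiction. So R2C5 = 3.
R1C5 = 12 − 3 = 9 completes the 12 down.
R2C1 = 1: the only remaining digit allowed by both the 16 across and the 4 down.
Given what's placed, R2C2 must be 2 to fit the 16 across and 8 down.
R2C4 = 16 − 12 = 4 completes the 16 across.
R1C1 = 4 − 1 = 3 completes the 4 down.
R1C2 = 8 − 2 = 6 completes the 8 down.
R1C4 = 28 − 26 = 2 completes the 28 across.

3 6 8 2 9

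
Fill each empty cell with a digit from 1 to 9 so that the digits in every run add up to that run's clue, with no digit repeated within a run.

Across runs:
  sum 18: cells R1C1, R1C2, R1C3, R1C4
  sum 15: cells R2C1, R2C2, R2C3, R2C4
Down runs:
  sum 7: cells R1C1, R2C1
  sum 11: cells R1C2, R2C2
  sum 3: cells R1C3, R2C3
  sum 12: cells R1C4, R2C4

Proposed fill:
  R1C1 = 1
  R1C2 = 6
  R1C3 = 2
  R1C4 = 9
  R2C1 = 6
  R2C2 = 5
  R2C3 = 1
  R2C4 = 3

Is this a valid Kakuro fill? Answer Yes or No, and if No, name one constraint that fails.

Across: 1+6+2+9=18; 6+5+1+3=15. Down: 1+6=7; 6+5=11; 2+1=3; 9+3=12. No digit repeats within any run.

Yes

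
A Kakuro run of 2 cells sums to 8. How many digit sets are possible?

3

2 distinct digits from 1–9 sum between 3 and 17.
Enumerating: {1,7}, {2,6}, {3,5}.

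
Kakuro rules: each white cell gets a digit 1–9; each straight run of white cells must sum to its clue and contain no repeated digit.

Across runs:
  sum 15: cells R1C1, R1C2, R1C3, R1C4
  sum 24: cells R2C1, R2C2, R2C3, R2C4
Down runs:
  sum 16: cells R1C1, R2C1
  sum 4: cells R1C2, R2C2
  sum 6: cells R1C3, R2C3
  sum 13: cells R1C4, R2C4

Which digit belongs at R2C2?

3

16 in 2 cells must be {7,9}; 4 in 2 cells must be {1,3}.
Nothing is forced directly, so branch on R1C1, whose candidates are 7 or 9. If R1C1 = 9: then R1C4 would have to be in {1,2,3} for the 15 across but in {4,5,6,7,8,9} for the 13 down — contradiction. So R1C1 = 7.
R2C1 = 16 − 7 = 9 completes the 16 down.
Nothing is forced directly, so branch on R1C2, whose candidates are 1 or 3. If R1C2 = 3: that forces R1C4 = 4, R2C2 = 1, after which R2C3 would have to be in {6,8} for the 24 across but in {1,2,4,5} for the 6 down — contradiction. So R1C2 = 1.
R2C2 = 4 − 1 = 3 completes the 4 down.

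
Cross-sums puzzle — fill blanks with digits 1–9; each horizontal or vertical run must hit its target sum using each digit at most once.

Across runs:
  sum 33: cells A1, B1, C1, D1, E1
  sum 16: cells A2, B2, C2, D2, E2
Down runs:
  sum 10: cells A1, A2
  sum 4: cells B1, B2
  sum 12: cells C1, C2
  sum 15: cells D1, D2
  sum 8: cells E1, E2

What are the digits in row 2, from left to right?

16 in 5 cells must be {1,2,3,4,6}; 4 in 2 cells must be {1,3}.
Only 3 fits B1 under both its across sum 33 and down sum 4.
B2 = 4 − 3 = 1 completes the 4 down.
Given what's placed, D2 must be 6 to fit the 16 across and 15 down.
D1 = 15 − 6 = 9 completes the 15 down.
No cell is forced outright now. C2 can only be 3 or 4 (the digits allowed by both its 16 across and its 12 down). If C2 = 3: then C1 would have to be in {6,7,8} for the 33 across but in {9} for the 12 down — contradiction. So C2 = 4.
C1 = 12 − 4 = 8 completes the 12 down.
Nothing is forced directly, so branch on A2, whose candidates are 2 or 3. If A2 = 2: then A1 would have to be in {6,7} for the 33 across but in {8} for the 10 down — contradiction. So A2 = 3.
A1 = 10 − 3 = 7 completes the 10 down.
E1 = 33 − 27 = 6 completes the 33 across.
E2 = 16 − 14 = 2 completes the 16 across.

3, 1, 4, 6, 2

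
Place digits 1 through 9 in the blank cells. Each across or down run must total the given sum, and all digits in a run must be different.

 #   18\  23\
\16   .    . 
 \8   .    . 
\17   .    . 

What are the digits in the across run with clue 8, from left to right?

2 6

16 in 2 cells must be {7,9}; 17 in 2 cells must be {8,9}; 23 in 3 cells must be {6,8,9}.
The 16 across and the 23 down share only 9, so R1C2 = 9.
Given what's placed, R2C2 must be 6 to fit the 8 across and 23 down.
R3C2 = 23 − 15 = 8 completes the 23 down.
R1C1 = 16 − 9 = 7 completes the 16 across.
R2C1 = 8 − 6 = 2 completes the 8 across.
R3C1 = 17 − 8 = 9 completes the 17 across.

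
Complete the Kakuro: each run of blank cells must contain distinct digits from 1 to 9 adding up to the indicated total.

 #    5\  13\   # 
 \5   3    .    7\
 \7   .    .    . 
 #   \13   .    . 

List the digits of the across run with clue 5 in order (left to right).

7 in 3 cells must be {1,2,4}.
R1C2 = 5 − 3 = 2 completes the 5 across.
R2C1 = 5 − 3 = 2 completes the 5 down.
R2C2 = 4: the only remaining digit allowed by both the 7 across and the 13 down.
R2C3 = 7 − 6 = 1 completes the 7 across.
R3C2 = 13 − 6 = 7 completes the 13 down.
R3C3 = 13 − 7 = 6 completes the 13 across.

3 2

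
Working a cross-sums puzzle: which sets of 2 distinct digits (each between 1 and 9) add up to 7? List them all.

2 distinct digits from 1–9 sum between 3 and 17.

{1,6}; {2,5}; {3,4}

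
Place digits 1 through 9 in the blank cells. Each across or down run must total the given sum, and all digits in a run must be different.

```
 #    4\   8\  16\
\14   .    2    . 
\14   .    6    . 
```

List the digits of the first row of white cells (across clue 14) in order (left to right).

3, 2, 9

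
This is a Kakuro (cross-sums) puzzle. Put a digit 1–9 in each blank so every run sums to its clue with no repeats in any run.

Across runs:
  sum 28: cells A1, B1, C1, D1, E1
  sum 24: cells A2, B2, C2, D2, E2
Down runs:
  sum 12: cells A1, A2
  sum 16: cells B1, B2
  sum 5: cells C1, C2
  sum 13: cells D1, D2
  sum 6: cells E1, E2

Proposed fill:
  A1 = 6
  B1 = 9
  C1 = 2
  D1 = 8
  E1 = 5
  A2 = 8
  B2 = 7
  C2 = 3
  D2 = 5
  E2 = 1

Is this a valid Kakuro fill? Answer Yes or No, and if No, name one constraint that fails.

No — the across run A1–E1 sums to 30, not 28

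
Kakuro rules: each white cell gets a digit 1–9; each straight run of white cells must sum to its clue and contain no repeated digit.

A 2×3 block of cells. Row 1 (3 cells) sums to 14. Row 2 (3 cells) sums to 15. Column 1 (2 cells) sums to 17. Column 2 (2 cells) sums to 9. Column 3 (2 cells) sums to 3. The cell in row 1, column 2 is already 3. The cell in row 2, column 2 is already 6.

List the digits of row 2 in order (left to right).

17 in 2 cells must be {8,9}; 3 in 2 cells must be {1,2}.
Given what's placed, (1,1) must be 9 to fit the 14 across and 17 down.
(1,3) = 14 − 12 = 2 completes the 14 across.
(2,1) = 17 − 9 = 8 completes the 17 down.
(2,3) = 15 − 14 = 1 completes the 15 across.

8, 6, 1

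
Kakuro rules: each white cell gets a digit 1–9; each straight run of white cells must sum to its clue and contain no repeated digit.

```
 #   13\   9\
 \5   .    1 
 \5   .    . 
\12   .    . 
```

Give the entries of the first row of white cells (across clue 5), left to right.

R1C1 = 5 − 1 = 4 completes the 5 across.
No cell is forced outright now. R3C2 can only be 3 or 5 (the digits allowed by both its 12 across and its 9 down). If R3C2 = 3: then R2C2 would have to be in {1,2,3,4} for the 5 across but in {5} for the 9 down — contradiction. So R3C2 = 5.
R2C2 = 9 − 6 = 3 completes the 9 down.
R3C1 = 12 − 5 = 7 completes the 12 across.
R2C1 = 5 − 3 = 2 completes the 5 across.

4 1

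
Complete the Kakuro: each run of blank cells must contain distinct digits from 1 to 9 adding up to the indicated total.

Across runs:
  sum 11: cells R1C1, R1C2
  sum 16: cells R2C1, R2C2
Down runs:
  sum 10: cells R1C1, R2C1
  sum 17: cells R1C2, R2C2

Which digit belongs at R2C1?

16 in 2 cells must be {7,9}; 17 in 2 cells must be {8,9}.
The 16 across and the 17 down share only 9, so R2C2 = 9.
R1C2 = 17 − 9 = 8 completes the 17 down.
R2C1 = 16 − 9 = 7 completes the 16 across.
R1C1 = 11 − 8 = 3 completes the 11 across.

7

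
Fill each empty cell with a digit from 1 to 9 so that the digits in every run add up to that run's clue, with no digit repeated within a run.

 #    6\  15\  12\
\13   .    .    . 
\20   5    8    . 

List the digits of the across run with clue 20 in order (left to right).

5 8 7

R1C1 = 6 − 5 = 1 completes the 6 down.
R1C2 = 15 − 8 = 7 completes the 15 down.
R1C3 = 13 − 8 = 5 completes the 13 across.
R2C3 = 20 − 13 = 7 completes the 20 across.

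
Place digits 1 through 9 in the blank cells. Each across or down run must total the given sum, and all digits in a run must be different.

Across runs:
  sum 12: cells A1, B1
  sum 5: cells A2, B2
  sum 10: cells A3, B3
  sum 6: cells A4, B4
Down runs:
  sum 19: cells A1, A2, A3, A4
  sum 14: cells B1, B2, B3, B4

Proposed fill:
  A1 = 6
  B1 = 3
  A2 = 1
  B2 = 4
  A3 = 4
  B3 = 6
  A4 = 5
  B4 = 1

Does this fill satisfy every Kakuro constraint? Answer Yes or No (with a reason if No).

No — the across run A1–B1 sums to 9, not 12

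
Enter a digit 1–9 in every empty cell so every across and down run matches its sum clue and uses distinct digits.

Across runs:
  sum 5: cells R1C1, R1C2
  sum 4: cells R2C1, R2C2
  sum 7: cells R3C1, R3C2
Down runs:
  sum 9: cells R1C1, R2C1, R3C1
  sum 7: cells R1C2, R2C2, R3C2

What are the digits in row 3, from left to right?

5 2

4 in 2 cells must be {1,3}; 7 in 3 cells must be {1,2,4}.
The 4 across and the 7 down share only 1, so R2C2 = 1.
R2C1 = 4 − 1 = 3 completes the 4 across.
Nothing is forced directly, so branch on R1C2, whose candidates are 2 or 4. If R1C2 = 2: then R1C1 would have to be in {3} for the 5 across but in {1,2,4,5} for the 9 down — contradiction. So R1C2 = 4.
R1C1 = 5 − 4 = 1 completes the 5 across.
R3C1 = 9 − 4 = 5 completes the 9 down.
R3C2 = 7 − 5 = 2 completes the 7 across.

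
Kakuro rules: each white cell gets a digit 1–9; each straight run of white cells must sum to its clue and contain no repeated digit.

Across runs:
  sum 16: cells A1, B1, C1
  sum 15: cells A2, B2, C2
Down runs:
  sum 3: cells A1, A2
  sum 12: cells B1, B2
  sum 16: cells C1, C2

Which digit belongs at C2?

3 in 2 cells must be {1,2}; 16 in 2 cells must be {7,9}.
Nothing is forced directly, so branch on A1, whose candidates are 1 or 2. If A1 = 2: that forces C1 = 9, A2 = 1, after which C2 would have to be in {5,6,8,9} for the 15 across but in {7} for the 16 down — contradiction. So A1 = 1.
A2 = 3 − 1 = 2 completes the 3 down.
Nothing is forced directly, so branch on C1, whose candidates are 7 or 9. If C1 = 9: then B1 would have to be in {6} for the 16 across but in {3,4,5,7,8,9} for the 12 down — contradiction. So C1 = 7.
B1 = 16 − 8 = 8 completes the 16 across.
B2 = 12 − 8 = 4 completes the 12 down.
C2 = 15 − 6 = 9 completes the 15 across.

9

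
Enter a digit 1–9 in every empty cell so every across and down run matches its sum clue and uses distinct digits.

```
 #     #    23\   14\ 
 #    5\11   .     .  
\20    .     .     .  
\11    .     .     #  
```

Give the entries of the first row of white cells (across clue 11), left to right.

23 in 3 cells must be {6,8,9}.
Nothing is forced directly, so branch on R2C1, whose candidates are 3 or 4. If R2C1 = 4: that forces R2C2 = 9, after which R2C3 would have to be in {7} for the 20 across but in {5,6,8,9} for the 14 down — contradiction. So R2C1 = 3.
R3C1 = 5 − 3 = 2 completes the 5 down.
R3C2 = 11 − 2 = 9 completes the 11 across.
R2C2 = 8: the only remaining digit allowed by both the 20 across and the 23 down.
R2C3 = 20 − 11 = 9 completes the 20 across.
R1C2 = 23 − 17 = 6 completes the 23 down.
R1C3 = 11 − 6 = 5 completes the 11 across.

6 5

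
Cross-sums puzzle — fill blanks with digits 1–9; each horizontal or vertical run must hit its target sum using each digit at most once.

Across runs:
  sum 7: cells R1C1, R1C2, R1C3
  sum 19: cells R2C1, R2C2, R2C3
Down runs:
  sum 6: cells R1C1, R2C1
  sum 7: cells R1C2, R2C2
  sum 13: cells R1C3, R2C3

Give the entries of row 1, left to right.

2, 1, 4

7 in 3 cells must be {1,2,4}.
The 7 across and the 13 down share only 4, so R1C3 = 4.
R2C3 = 13 − 4 = 9 completes the 13 down.
Nothing is forced directly, so branch on R2C1, whose candidates are 2 or 4. If R2C1 = 2: then R1C1 would have to be in {1,2} for the 7 across but in {4} for the 6 down — contradiction. So R2C1 = 4.
R1C1 = 6 − 4 = 2 completes the 6 down.
R1C2 = 7 − 6 = 1 completes the 7 across.
R2C2 = 19 − 13 = 6 completes the 19 across.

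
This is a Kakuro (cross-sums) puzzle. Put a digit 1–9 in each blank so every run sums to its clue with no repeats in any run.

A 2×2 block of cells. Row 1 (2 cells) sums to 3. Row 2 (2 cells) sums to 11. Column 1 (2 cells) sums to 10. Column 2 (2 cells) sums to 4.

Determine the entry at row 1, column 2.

3 in 2 cells must be {1,2}; 4 in 2 cells must be {1,3}.
The 3 across and the 4 down share only 1, so (1,2) = 1.
(2,2) = 4 − 1 = 3 completes the 4 down.
(1,1) = 3 − 1 = 2 completes the 3 across.
(2,1) = 11 − 3 = 8 completes the 11 across.

1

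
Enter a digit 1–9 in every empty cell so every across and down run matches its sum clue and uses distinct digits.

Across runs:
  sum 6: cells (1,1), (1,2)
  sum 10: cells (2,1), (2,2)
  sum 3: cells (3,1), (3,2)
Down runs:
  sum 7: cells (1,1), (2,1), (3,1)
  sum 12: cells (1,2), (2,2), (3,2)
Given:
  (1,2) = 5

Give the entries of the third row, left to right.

2, 1

3 in 2 cells must be {1,2}; 7 in 3 cells must be {1,2,4}.
(1,1) = 6 − 5 = 1 completes the 6 across.
Given what's placed, (3,1) must be 2 to fit the 3 across and 7 down.
(3,2) = 3 − 2 = 1 completes the 3 across.
(2,1) = 7 − 3 = 4 completes the 7 down.
(2,2) = 10 − 4 = 6 completes the 10 across.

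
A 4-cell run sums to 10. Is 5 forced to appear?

No

The only way to make 10 from 4 distinct digits is {1,2,3,4}, which does not contain 5.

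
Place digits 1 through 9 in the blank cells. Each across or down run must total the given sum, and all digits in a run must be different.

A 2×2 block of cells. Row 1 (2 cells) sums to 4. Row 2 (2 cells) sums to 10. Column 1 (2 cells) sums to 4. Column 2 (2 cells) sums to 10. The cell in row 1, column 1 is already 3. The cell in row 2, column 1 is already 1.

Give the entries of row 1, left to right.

3, 1

4 in 2 cells must be {1,3}.
(1,2) = 4 − 3 = 1 completes the 4 across.
(2,2) = 10 − 1 = 9 completes the 10 across.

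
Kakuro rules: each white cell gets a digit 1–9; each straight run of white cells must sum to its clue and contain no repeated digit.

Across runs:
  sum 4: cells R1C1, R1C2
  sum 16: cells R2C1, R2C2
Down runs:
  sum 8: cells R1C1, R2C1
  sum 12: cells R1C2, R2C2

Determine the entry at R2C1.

7

4 in 2 cells must be {1,3}; 16 in 2 cells must be {7,9}.
The 4 across and the 12 down share only 3, so R1C2 = 3.
The 16 across and the 8 down share only 7, so R2C1 = 7.
R2C2 = 16 − 7 = 9 completes the 16 across.
R1C1 = 4 − 3 = 1 completes the 4 across.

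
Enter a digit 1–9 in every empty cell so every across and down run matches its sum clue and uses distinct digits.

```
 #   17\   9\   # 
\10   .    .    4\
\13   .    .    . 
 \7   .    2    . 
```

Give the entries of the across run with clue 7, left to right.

7 in 3 cells must be {1,2,4}; 4 in 2 cells must be {1,3}.
Given what's placed, R3C3 must be 1 to fit the 7 across and 4 down.
R2C3 = 4 − 1 = 3 completes the 4 down.
R3C1 = 7 − 3 = 4 completes the 7 across.
Nothing is forced directly, so branch on R2C1, whose candidates are 6 or 8. If R2C1 = 8: then R1C1 would have to be in {1,2,3,4,6,7,8,9} for the 10 across but in {5} for the 17 down — contradiction. So R2C1 = 6.
R1C1 = 17 − 10 = 7 completes the 17 down.
R1C2 = 10 − 7 = 3 completes the 10 across.
R2C2 = 13 − 9 = 4 completes the 13 across.

4 2 1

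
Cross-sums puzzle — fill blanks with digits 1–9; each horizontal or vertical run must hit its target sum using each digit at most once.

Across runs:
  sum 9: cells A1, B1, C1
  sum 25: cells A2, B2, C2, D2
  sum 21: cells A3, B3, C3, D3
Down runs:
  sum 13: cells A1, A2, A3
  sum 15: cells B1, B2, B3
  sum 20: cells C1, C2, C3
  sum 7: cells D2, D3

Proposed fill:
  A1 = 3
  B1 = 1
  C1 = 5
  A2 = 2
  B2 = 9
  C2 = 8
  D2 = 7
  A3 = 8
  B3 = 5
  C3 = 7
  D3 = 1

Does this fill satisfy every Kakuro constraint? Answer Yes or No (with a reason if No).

No — the down run D2–D3 sums to 8, not 7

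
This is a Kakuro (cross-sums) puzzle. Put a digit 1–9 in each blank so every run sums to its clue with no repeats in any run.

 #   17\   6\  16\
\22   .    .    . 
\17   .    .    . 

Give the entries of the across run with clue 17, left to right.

17 in 2 cells must be {8,9}; 16 in 2 cells must be {7,9}.
The 22 across and the 6 down share only 5, so R1C2 = 5.
Given what's placed, R1C3 must be 9 to fit the 22 across and 16 down.
R2C2 = 6 − 5 = 1 completes the 6 down.
R2C3 = 16 − 9 = 7 completes the 16 down.
R1C1 = 22 − 14 = 8 completes the 22 across.
R2C1 = 17 − 8 = 9 completes the 17 across.

9, 1, 7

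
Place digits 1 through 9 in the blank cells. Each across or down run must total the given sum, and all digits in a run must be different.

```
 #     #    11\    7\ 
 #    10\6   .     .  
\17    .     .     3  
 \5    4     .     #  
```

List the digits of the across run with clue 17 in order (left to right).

R1C3 = 7 − 3 = 4 completes the 7 down.
R2C1 = 10 − 4 = 6 completes the 10 down.
R2C2 = 17 − 9 = 8 completes the 17 across.
R3C2 = 5 − 4 = 1 completes the 5 across.
R1C2 = 6 − 4 = 2 completes the 6 across.

6, 8, 3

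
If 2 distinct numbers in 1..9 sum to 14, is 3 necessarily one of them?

No

Counterexample: {5,9} sums to 14 without using 3.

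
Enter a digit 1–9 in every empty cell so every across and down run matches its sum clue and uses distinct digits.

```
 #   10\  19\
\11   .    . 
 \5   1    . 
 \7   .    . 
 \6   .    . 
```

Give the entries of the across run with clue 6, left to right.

4, 2

10 in 4 cells must be {1,2,3,4}.
R2C2 = 5 − 1 = 4 completes the 5 across.
Nothing is forced directly, so branch on R4C1, whose candidates are 2 or 4. If R4C1 = 2: then R4C2 would have to be in {4} for the 6 across but in {1,2,3,5,6,7,8,9} for the 19 down — contradiction. So R4C1 = 4.
R4C2 = 6 − 4 = 2 completes the 6 across.
No cell is forced outright now. R1C1 can only be 2 or 3 (the digits allowed by both its 11 across and its 10 down). If R1C1 = 2: then R1C2 would have to be in {9} for the 11 across but in {5,6,7,8} for the 19 down — contradiction. So R1C1 = 3.
R1C2 = 11 − 3 = 8 completes the 11 across.
R3C1 = 10 − 8 = 2 completes the 10 down.
R3C2 = 7 − 2 = 5 completes the 7 across.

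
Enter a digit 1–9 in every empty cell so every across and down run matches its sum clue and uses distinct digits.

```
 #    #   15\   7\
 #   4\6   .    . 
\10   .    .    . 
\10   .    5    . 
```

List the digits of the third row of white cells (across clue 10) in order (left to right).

1 5 4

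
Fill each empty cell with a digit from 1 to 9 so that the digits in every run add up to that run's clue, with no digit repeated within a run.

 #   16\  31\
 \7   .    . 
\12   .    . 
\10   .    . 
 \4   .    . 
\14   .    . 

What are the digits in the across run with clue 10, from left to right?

4 in 2 cells must be {1,3}; 16 in 5 cells must be {1,2,3,4,6}.
Only 6 fits R5C1 under both its across sum 14 and down sum 16.
R5C2 = 14 − 6 = 8 completes the 14 across.
Nothing is forced directly, so branch on R2C1, whose candidates are 3 or 4. If R2C1 = 4: then R2C2 would have to be in {8} for the 12 across but in {1,2,3,4,5,6,7,9} for the 31 down — contradiction. So R2C1 = 3.
R2C2 = 12 − 3 = 9 completes the 12 across.
R4C1 = 1: the only remaining digit allowed by both the 4 across and the 16 down.
R4C2 = 4 − 1 = 3 completes the 4 across.
Nothing is forced directly, so branch on R1C1, whose candidates are 2 or 4. If R1C1 = 4: then R1C2 would have to be in {3} for the 7 across but in {4,5,6,7} for the 31 down — contradiction. So R1C1 = 2.
R1C2 = 7 − 2 = 5 completes the 7 across.
R3C1 = 16 − 12 = 4 completes the 16 down.
R3C2 = 10 − 4 = 6 completes the 10 across.

4 6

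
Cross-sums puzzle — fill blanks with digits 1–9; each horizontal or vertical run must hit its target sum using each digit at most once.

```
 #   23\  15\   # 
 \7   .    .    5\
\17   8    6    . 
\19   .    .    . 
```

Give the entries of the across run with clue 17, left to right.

23 in 3 cells must be {6,8,9}.
Given what's placed, R1C1 must be 6 to fit the 7 across and 23 down.
R1C2 = 7 − 6 = 1 completes the 7 across.
R2C3 = 17 − 14 = 3 completes the 17 across.
R3C1 = 23 − 14 = 9 completes the 23 down.
R3C2 = 15 − 7 = 8 completes the 15 down.
R3C3 = 19 − 17 = 2 completes the 19 across.

8 6 3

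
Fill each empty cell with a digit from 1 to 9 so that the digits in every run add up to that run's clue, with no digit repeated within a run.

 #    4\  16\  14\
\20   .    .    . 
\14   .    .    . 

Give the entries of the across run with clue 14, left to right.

4 in 2 cells must be {1,3}; 16 in 2 cells must be {7,9}.
The 20 across and the 4 down share only 3, so R1C1 = 3.
Given what's placed, R1C2 must be 9 to fit the 20 across and 16 down.
R1C3 = 20 − 12 = 8 completes the 20 across.
R2C1 = 4 − 3 = 1 completes the 4 down.
R2C2 = 16 − 9 = 7 completes the 16 down.
R2C3 = 14 − 8 = 6 completes the 14 across.

1 7 6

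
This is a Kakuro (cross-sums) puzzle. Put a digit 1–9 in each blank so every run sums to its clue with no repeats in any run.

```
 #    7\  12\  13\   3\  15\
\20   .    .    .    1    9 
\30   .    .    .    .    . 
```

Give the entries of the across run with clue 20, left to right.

2, 3, 5, 1, 9

3 in 2 cells must be {1,2}.
Given what's placed, R1C3 must be 5 to fit the 20 across and 13 down.
R2C3 = 13 − 5 = 8 completes the 13 down.
R2C4 = 3 − 1 = 2 completes the 3 down.
R2C5 = 15 − 9 = 6 completes the 15 down.
Given what's placed, R1C2 must be 3 to fit the 20 across and 12 down.
Given what's placed, R2C1 must be 5 to fit the 30 across and 7 down.
R2C2 = 30 − 21 = 9 completes the 30 across.
R1C1 = 20 − 18 = 2 completes the 20 across.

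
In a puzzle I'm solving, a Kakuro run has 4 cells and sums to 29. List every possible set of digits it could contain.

{5,7,8,9}

4 distinct digits from 1–9 sum between 10 and 30.
Only one set works: {5,7,8,9}.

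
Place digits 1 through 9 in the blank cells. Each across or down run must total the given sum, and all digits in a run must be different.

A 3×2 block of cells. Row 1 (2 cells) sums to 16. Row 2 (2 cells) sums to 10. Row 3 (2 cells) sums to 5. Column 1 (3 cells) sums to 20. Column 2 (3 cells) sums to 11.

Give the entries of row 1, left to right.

9 7

16 in 2 cells must be {7,9}.
The 16 across and the 11 down share only 7, so (1,2) = 7.
(1,1) = 16 − 7 = 9 completes the 16 across.
Nothing is forced directly, so branch on (2,2), whose candidates are 1 or 3. If (2,2) = 1: then (2,1) would have to be in {9} for the 10 across but in {3,4,5,6,7,8} for the 20 down — contradiction. So (2,2) = 3.
(2,1) = 10 − 3 = 7 completes the 10 across.
(3,1) = 20 − 16 = 4 completes the 20 down.
(3,2) = 5 − 4 = 1 completes the 5 across.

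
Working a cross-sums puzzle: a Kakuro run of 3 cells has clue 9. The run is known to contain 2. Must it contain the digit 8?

No

Counterexample: {1,2,6} sums to 9 under that restriction without using 8.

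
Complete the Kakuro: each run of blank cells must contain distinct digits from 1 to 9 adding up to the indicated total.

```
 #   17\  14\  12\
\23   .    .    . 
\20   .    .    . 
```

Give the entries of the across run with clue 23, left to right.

23 in 3 cells must be {6,8,9}; 17 in 2 cells must be {8,9}.
Nothing is forced directly, so branch on R1C1, whose candidates are 8 or 9. If R1C1 = 9: that forces R1C3 = 8, R2C1 = 8, after which R2C3 would have to be in {3,5,7,9} for the 20 across but in {4} for the 12 down — contradiction. So R1C1 = 8.
Given what's placed, R1C3 must be 9 to fit the 23 across and 12 down.
R2C1 = 17 − 8 = 9 completes the 17 down.
R2C3 = 12 − 9 = 3 completes the 12 down.
R1C2 = 23 − 17 = 6 completes the 23 across.
R2C2 = 20 − 12 = 8 completes the 20 across.

8, 6, 9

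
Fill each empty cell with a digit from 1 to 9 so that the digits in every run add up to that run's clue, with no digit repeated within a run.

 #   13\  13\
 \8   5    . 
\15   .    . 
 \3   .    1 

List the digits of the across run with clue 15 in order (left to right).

6 9

3 in 2 cells must be {1,2}.
R1C2 = 8 − 5 = 3 completes the 8 across.
R2C2 = 13 − 4 = 9 completes the 13 down.
R3C1 = 3 − 1 = 2 completes the 3 across.
R2C1 = 15 − 9 = 6 completes the 15 across.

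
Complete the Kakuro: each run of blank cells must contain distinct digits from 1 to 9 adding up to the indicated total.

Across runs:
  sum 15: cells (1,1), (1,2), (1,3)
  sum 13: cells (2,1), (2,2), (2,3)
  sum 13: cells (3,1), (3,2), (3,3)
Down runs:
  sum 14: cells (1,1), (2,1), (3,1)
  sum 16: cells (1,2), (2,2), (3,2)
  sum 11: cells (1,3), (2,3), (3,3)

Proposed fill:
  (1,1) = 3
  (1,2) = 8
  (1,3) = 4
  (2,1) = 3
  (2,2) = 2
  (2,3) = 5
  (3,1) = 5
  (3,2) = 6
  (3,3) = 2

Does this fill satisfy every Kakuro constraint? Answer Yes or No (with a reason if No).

No — the across run (2,1)–(2,3) sums to 10, not 13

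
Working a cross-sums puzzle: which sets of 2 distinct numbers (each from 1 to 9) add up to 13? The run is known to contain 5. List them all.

2 distinct digits from 1–9 sum between 3 and 17.
Keeping only sets containing 5.
Only one set works: {5,8}.

{5,8}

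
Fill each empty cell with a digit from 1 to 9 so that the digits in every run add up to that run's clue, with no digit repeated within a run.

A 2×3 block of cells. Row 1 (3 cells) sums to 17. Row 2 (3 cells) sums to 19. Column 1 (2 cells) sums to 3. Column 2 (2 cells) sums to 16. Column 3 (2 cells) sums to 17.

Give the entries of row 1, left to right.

1 7 9

3 in 2 cells must be {1,2}; 16 in 2 cells must be {7,9}; 17 in 2 cells must be {8,9}.
The 19 across and the 3 down share only 2, so (2,1) = 2.
Given what's placed, (2,2) must be 9 to fit the 19 across and 16 down.
(2,3) = 19 − 11 = 8 completes the 19 across.
(1,1) = 3 − 2 = 1 completes the 3 down.
(1,2) = 16 − 9 = 7 completes the 16 down.
(1,3) = 17 − 8 = 9 completes the 17 across.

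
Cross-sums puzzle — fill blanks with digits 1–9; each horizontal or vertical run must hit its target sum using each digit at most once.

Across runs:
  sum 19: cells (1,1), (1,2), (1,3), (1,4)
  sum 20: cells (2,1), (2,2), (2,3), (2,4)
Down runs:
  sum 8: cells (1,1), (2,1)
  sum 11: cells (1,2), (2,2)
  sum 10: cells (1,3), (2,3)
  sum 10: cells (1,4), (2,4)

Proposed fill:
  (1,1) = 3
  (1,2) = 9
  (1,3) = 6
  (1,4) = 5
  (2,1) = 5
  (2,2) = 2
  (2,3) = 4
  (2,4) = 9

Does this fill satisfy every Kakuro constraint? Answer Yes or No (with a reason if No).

No — the across run (1,1)–(1,4) sums to 23, not 19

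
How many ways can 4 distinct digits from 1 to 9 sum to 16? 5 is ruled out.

4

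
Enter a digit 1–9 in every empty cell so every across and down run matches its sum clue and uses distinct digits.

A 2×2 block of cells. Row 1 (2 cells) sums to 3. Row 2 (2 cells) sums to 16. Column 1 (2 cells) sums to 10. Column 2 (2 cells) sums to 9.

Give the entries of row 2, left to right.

9, 7

3 in 2 cells must be {1,2}; 16 in 2 cells must be {7,9}.
The 16 across and the 9 down share only 7, so (2,2) = 7.
(1,2) = 9 − 7 = 2 completes the 9 down.
(2,1) = 16 − 7 = 9 completes the 16 across.
(1,1) = 3 − 2 = 1 completes the 3 across.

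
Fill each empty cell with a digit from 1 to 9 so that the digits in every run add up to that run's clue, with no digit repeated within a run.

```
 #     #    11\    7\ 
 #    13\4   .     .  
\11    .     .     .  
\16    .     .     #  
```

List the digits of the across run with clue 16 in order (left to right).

4 in 2 cells must be {1,3}; 16 in 2 cells must be {7,9}.
The 16 across and the 11 down share only 7, so R3C2 = 7.
R3C1 = 16 − 7 = 9 completes the 16 across.
R2C1 = 13 − 9 = 4 completes the 13 down.
R2C2 = 1: the only remaining digit allowed by both the 11 across and the 11 down.
R2C3 = 11 − 5 = 6 completes the 11 across.
R1C2 = 11 − 8 = 3 completes the 11 down.
R1C3 = 4 − 3 = 1 completes the 4 across.

9 7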